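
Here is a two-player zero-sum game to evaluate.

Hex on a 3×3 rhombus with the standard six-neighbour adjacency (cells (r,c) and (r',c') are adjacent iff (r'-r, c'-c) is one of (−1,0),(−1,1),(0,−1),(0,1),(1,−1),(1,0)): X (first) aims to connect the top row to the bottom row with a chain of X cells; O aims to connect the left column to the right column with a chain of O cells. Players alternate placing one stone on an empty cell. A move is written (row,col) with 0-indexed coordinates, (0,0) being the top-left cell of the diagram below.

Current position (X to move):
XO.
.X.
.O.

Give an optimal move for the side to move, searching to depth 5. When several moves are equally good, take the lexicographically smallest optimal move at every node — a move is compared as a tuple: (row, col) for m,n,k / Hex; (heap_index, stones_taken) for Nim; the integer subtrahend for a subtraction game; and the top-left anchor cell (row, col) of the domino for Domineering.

[XO./.X./.O.] X move#1: (0,2):-1/XOX/.X./.O., (1,0):-1/XO./XX./.O., (1,2):+1/XO./.XX/.O.*, (2,0):+1/XO./.X./XO., (2,2):+1/XO./.X./.OX
[XO./.XX/.O.] O move#2: (0,2):-1/XOO/.XX/.O.*, (1,0):-1/XO./OXX/.O., (2,0):-1/XO./.XX/OO., (2,2):-1/XO./.XX/.OO
[XOO/.XX/.O.] X move#3: (1,0):+1/XOO/XXX/.O.*, (2,0):-1/XOO/.XX/XO., (2,2):-1/XOO/.XX/.OX
[XOO/XXX/.O.] O move#4: (2,0):-1/XOO/XXX/OO.*, (2,2):-1/XOO/XXX/.OO
[XOO/XXX/OO.] X move#5: (2,2):+1/XOO/XXX/OOX*
[XOO/XXX/OOX] end (terminal -1, O#6); searched XO./.X./.O. to 5

X's best at [XO./.X./.O.]: (1,2)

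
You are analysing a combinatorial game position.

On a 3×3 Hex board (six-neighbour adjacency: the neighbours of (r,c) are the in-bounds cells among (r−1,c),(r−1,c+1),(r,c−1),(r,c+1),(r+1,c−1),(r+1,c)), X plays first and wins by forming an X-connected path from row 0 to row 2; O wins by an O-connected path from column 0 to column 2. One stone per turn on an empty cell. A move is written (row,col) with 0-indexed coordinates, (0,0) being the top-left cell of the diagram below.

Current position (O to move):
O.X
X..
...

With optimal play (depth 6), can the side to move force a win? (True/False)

[O.X/X../...] O move#1: (0,1):-1/OOX/X../...*, (1,1):-1/O.X/XO./..., (1,2):-1/O.X/X.O/..., (2,0):-1/O.X/X../O.., (2,1):-1/O.X/X../.O., (2,2):-1/O.X/X../..O
[OOX/X../...] X move#2: (1,1):+1/OOX/XX./...*, (1,2):+1/OOX/X.X/..., (2,0):+1/OOX/X../X.., (2,1):+1/OOX/X../.X., (2,2):+1/OOX/X../..X
[OOX/XX./...] O move#3: (1,2):-1/OOX/XXO/...*, (2,0):-1/OOX/XX./O.., (2,1):-1/OOX/XX./.O., (2,2):-1/OOX/XX./..O
[OOX/XXO/...] X move#4: (2,0):+1/OOX/XXO/X..*, (2,1):+1/OOX/XXO/.X., (2,2):+1/OOX/XXO/..X
[OOX/XXO/X..] end (terminal -1, O#5); searched O.X/X../... to 6

O winning at [O.X/X../...]: False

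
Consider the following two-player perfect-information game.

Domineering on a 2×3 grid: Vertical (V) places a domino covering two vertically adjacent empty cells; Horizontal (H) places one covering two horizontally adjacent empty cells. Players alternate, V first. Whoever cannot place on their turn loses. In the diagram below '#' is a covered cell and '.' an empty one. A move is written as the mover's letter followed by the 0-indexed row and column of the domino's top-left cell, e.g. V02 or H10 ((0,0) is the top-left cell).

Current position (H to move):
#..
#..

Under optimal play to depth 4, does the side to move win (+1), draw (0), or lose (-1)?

ply 1, H at #../#.. | H01=+1→###/#..*; H11=+1→#../###
ply 2: ###/#.. is terminal -1 (V); from #../#.. depth 4

value(#../#.., H) = +1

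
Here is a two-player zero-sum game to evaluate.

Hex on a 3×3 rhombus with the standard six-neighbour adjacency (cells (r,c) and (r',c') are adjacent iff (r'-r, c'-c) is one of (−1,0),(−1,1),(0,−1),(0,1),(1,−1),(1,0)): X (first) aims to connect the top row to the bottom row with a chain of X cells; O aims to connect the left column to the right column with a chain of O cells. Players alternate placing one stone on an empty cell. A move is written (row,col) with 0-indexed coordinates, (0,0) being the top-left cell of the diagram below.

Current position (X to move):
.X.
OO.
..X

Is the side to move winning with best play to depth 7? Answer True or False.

ply 1, X at .X./OO./..X | (0,0)=-1→XX./OO./..X*; (0,2)=-1→.XX/OO./..X; (1,2)=-1→.X./OOX/..X; (2,0)=-1→.X./OO./X.X; (2,1)=-1→.X./OO./.XX
ply 2, O at XX./OO./..X | (0,2)=+1→XXO/OO./..X*; (1,2)=+1→XX./OOO/..X; (2,0)=+1→XX./OO./O.X; (2,1)=+1→XX./OO./.OX
ply 3: XXO/OO./..X is terminal -1 (X); from .X./OO./..X depth 7

X winning at [.X./OO./..X]: False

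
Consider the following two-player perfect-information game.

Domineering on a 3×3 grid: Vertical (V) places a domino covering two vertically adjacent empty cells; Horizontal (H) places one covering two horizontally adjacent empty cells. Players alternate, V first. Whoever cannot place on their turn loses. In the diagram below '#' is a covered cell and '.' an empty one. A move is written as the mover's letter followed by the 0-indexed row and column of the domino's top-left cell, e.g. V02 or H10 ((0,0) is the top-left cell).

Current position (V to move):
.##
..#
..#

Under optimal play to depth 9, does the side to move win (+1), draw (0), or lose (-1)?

value(.##/..#/..#, V) = +1

p1 V@[.##/..#/..#]: V00[###/#.#/..#]-1 V10[.##/#.#/#.#]+1* V11[.##/.##/.##]+1
p2 H@[.##/#.#/#.#] terminal -1; root [.##/..#/..#] d9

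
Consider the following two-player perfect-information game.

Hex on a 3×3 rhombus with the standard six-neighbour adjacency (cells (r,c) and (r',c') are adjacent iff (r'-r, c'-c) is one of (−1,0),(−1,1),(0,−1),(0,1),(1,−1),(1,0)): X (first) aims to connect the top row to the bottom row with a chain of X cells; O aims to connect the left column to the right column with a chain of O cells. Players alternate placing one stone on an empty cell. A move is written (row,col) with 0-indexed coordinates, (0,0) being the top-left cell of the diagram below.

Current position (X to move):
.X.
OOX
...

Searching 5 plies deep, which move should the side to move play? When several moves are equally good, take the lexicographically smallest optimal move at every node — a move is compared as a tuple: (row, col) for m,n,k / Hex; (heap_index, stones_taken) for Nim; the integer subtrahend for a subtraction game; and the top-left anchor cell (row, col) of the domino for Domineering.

p1 X@[.X./OOX/...]: (0,0)[XX./OOX/...]-1 (0,2)[.XX/OOX/...]+1* (2,0)[.X./OOX/X..]-1 (2,1)[.X./OOX/.X.]-1 (2,2)[.X./OOX/..X]-1
p2 O@[.XX/OOX/...]: (0,0)[OXX/OOX/...]-1* (2,0)[.XX/OOX/O..]-1 (2,1)[.XX/OOX/.O.]-1 (2,2)[.XX/OOX/..O]-1
p3 X@[OXX/OOX/...]: (2,0)[OXX/OOX/X..]+1* (2,1)[OXX/OOX/.X.]+1 (2,2)[OXX/OOX/..X]+1
p4 O@[OXX/OOX/X..]: (2,1)[OXX/OOX/XO.]-1* (2,2)[OXX/OOX/X.O]-1
p5 X@[OXX/OOX/XO.]: (2,2)[OXX/OOX/XOX]+1*
p6 O@[OXX/OOX/XOX] terminal -1; root [.X./OOX/...] d5

X's best at [.X./OOX/...]: (0,2)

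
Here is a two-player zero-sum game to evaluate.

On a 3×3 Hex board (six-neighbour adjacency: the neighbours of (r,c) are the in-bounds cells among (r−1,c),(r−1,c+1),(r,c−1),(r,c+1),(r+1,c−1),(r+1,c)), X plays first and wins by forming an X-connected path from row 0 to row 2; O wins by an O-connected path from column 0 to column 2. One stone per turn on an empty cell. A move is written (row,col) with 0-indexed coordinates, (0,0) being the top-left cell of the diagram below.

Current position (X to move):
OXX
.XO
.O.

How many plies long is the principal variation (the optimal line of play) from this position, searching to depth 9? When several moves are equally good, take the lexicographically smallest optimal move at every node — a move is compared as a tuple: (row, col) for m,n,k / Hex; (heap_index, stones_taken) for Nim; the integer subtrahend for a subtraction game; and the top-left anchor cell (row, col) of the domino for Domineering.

ply 1, X at OXX/.XO/.O. | (1,0)=-1→OXX/XXO/.O.; (2,0)=+1→OXX/.XO/XO.*; (2,2)=-1→OXX/.XO/.OX
ply 2: OXX/.XO/XO. is terminal -1 (O); from OXX/.XO/.O. depth 9

PV length from [OXX/.XO/.O.]: 1 ply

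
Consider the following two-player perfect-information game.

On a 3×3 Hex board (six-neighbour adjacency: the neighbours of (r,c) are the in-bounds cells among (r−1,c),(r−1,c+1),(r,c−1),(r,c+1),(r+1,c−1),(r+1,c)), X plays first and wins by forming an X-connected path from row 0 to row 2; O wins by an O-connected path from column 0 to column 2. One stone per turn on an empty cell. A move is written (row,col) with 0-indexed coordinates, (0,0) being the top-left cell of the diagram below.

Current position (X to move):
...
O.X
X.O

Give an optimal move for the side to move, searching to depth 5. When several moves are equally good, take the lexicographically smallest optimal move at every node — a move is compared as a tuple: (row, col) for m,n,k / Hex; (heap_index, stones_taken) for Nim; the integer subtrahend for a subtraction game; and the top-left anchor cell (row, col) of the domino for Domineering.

ply 1, X at .../O.X/X.O | (0,0)=-1→X../O.X/X.O; (0,1)=-1→.X./O.X/X.O; (0,2)=+1→..X/O.X/X.O*; (1,1)=+1→.../OXX/X.O; (2,1)=-1→.../O.X/XXO
ply 2, O at ..X/O.X/X.O | (0,0)=-1→O.X/O.X/X.O*; (0,1)=-1→.OX/O.X/X.O; (1,1)=-1→..X/OOX/X.O; (2,1)=-1→..X/O.X/XOO
ply 3, X at O.X/O.X/X.O | (0,1)=+1→OXX/O.X/X.O*; (1,1)=+1→O.X/OXX/X.O; (2,1)=+1→O.X/O.X/XXO
ply 4, O at OXX/O.X/X.O | (1,1)=-1→OXX/OOX/X.O*; (2,1)=-1→OXX/O.X/XOO
ply 5, X at OXX/OOX/X.O | (2,1)=+1→OXX/OOX/XXO*
ply 6: OXX/OOX/XXO is terminal -1 (O); from .../O.X/X.O depth 5

X's best at [.../O.X/X.O]: (0,2)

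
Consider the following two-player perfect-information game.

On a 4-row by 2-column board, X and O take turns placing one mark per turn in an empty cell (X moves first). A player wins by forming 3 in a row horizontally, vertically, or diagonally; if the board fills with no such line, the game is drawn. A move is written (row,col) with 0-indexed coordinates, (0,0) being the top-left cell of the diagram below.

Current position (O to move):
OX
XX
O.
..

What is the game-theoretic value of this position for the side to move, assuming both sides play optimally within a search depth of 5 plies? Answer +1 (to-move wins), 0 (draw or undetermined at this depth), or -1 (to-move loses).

value(OX/XX/O./.., O) = 0

[OX/XX/O./..] O move#1: (2,1):+0/OX/XX/OO/..*, (3,0):-1/OX/XX/O./O., (3,1):-1/OX/XX/O./.O
[OX/XX/OO/..] X move#2: (3,0):+0/OX/XX/OO/X.*, (3,1):+0/OX/XX/OO/.X
[OX/XX/OO/X.] O move#3: (3,1):+0/OX/XX/OO/XO*
[OX/XX/OO/XO] end (terminal +0, X#4); searched OX/XX/O./.. to 5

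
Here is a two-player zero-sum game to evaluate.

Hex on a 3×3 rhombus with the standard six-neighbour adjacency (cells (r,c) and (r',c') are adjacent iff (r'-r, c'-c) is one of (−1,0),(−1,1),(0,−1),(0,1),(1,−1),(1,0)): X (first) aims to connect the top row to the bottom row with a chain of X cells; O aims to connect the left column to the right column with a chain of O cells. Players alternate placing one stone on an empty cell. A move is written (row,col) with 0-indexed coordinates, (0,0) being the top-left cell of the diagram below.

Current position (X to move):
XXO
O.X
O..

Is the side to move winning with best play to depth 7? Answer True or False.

ply 1, X at XXO/O.X/O.. | (1,1)=+1→XXO/OXX/O..*; (2,1)=-1→XXO/O.X/OX.; (2,2)=-1→XXO/O.X/O.X
ply 2, O at XXO/OXX/O.. | (2,1)=-1→XXO/OXX/OO.*; (2,2)=-1→XXO/OXX/O.O
ply 3, X at XXO/OXX/OO. | (2,2)=+1→XXO/OXX/OOX*
ply 4: XXO/OXX/OOX is terminal -1 (O); from XXO/O.X/O.. depth 7

X winning at [XXO/O.X/O..]: True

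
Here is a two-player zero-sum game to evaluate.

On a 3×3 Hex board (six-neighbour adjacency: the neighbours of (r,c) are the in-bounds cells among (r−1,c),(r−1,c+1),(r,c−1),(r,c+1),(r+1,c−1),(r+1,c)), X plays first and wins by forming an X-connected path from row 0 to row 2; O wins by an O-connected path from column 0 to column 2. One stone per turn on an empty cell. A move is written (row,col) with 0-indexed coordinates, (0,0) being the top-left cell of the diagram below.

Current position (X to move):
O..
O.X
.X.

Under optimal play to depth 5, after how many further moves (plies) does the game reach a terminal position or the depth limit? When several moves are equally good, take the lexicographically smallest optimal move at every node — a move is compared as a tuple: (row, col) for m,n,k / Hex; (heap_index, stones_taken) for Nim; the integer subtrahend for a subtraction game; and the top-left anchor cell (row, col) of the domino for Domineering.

PV length from [O../O.X/.X.]: 3 plies

p1 X@[O../O.X/.X.]: (0,1)[OX./O.X/.X.]+1* (0,2)[O.X/O.X/.X.]+1 (1,1)[O../OXX/.X.]+1 (2,0)[O../O.X/XX.]-1 (2,2)[O../O.X/.XX]-1
p2 O@[OX./O.X/.X.]: (0,2)[OXO/O.X/.X.]-1* (1,1)[OX./OOX/.X.]-1 (2,0)[OX./O.X/OX.]-1 (2,2)[OX./O.X/.XO]-1
p3 X@[OXO/O.X/.X.]: (1,1)[OXO/OXX/.X.]+1* (2,0)[OXO/O.X/XX.]-1 (2,2)[OXO/O.X/.XX]-1
p4 O@[OXO/OXX/.X.] terminal -1; root [O../O.X/.X.] d5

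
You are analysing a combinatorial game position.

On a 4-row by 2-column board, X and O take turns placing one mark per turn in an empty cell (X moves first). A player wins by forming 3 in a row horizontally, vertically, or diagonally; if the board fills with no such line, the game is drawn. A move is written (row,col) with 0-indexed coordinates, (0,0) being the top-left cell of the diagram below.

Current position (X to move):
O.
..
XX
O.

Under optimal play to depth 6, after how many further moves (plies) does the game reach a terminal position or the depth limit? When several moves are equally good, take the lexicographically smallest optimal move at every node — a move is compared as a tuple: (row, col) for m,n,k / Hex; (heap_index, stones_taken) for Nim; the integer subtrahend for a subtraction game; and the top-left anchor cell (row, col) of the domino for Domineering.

p1 X@[O./../XX/O.]: (0,1)[OX/../XX/O.]+0 (1,0)[O./X./XX/O.]+0 (1,1)[O./.X/XX/O.]+1* (3,1)[O./../XX/OX]+0
p2 O@[O./.X/XX/O.]: (0,1)[OO/.X/XX/O.]-1* (1,0)[O./OX/XX/O.]-1 (3,1)[O./.X/XX/OO]-1
p3 X@[OO/.X/XX/O.]: (1,0)[OO/XX/XX/O.]+0 (3,1)[OO/.X/XX/OX]+1*
p4 O@[OO/.X/XX/OX] terminal -1; root [O./../XX/O.] d6

PV length from [O./../XX/O.]: 3 plies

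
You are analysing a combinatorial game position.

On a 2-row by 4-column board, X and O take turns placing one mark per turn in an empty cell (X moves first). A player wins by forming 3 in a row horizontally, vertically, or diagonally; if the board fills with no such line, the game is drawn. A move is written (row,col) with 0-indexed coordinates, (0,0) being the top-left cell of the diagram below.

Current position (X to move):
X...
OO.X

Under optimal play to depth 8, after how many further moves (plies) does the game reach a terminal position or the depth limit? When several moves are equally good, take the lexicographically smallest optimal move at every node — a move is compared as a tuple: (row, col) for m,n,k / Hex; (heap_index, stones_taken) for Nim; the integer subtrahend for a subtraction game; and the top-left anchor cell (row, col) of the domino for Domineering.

ply 1, X at X.../OO.X | (0,1)=-1→XX../OO.X; (0,2)=-1→X.X./OO.X; (0,3)=-1→X..X/OO.X; (1,2)=+0→X.../OOXX*
ply 2, O at X.../OOXX | (0,1)=+0→XO../OOXX*; (0,2)=+0→X.O./OOXX; (0,3)=+0→X..O/OOXX
ply 3, X at XO../OOXX | (0,2)=+0→XOX./OOXX*; (0,3)=+0→XO.X/OOXX
ply 4, O at XOX./OOXX | (0,3)=+0→XOXO/OOXX*
ply 5: XOXO/OOXX is terminal +0 (X); from X.../OO.X depth 8

PV length from [X.../OO.X]: 4 plies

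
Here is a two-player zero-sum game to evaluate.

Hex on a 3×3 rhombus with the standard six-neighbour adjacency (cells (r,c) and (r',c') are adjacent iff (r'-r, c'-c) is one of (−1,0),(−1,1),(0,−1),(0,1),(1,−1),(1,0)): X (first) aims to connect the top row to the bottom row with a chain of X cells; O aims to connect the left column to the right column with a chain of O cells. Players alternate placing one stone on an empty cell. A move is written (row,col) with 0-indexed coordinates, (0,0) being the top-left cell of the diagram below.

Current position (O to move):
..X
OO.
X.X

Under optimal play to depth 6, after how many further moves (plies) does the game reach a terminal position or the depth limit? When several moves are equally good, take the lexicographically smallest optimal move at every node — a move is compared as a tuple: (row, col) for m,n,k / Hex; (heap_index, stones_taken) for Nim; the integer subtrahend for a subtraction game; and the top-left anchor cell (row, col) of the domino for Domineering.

PV length from [..X/OO./X.X]: 1 ply

[..X/OO./X.X] O move#1: (0,0):-1/O.X/OO./X.X, (0,1):-1/.OX/OO./X.X, (1,2):+1/..X/OOO/X.X*, (2,1):-1/..X/OO./XOX
[..X/OOO/X.X] end (terminal -1, X#2); searched ..X/OO./X.X to 6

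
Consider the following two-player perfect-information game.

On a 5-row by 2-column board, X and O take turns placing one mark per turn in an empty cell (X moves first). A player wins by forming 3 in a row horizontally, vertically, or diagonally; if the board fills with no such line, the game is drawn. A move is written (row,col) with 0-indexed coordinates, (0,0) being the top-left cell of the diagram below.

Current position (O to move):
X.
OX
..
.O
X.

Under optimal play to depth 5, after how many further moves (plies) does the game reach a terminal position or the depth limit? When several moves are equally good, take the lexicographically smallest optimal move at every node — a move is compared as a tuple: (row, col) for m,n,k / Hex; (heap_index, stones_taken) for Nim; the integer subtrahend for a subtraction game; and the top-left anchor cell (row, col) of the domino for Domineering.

p1 O@[X./OX/../.O/X.]: (0,1)[XO/OX/../.O/X.]+0* (2,0)[X./OX/O./.O/X.]+0 (2,1)[X./OX/.O/.O/X.]+0 (3,0)[X./OX/../OO/X.]+0 (4,1)[X./OX/../.O/XO]+0
p2 X@[XO/OX/../.O/X.]: (2,0)[XO/OX/X./.O/X.]+0* (2,1)[XO/OX/.X/.O/X.]+0 (3,0)[XO/OX/../XO/X.]+0 (4,1)[XO/OX/../.O/XX]+0
p3 O@[XO/OX/X./.O/X.]: (2,1)[XO/OX/XO/.O/X.]-1 (3,0)[XO/OX/X./OO/X.]+0* (4,1)[XO/OX/X./.O/XO]-1
p4 X@[XO/OX/X./OO/X.]: (2,1)[XO/OX/XX/OO/X.]+0* (4,1)[XO/OX/X./OO/XX]+0
p5 O@[XO/OX/XX/OO/X.]: (4,1)[XO/OX/XX/OO/XO]+0*
p6 X@[XO/OX/XX/OO/XO] terminal +0; root [X./OX/../.O/X.] d5

PV length from [X./OX/../.O/X.]: 5 plies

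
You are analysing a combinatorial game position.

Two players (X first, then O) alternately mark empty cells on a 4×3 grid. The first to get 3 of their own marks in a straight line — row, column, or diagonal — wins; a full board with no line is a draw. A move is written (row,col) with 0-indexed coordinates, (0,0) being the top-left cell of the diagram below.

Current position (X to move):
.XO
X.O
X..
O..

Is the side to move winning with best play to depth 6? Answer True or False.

[.XO/X.O/X../O..] X move#1: (0,0):+1/XXO/X.O/X../O..*, (1,1):-1/.XO/XXO/X../O.., (2,1):-1/.XO/X.O/XX./O.., (2,2):-1/.XO/X.O/X.X/O.., (3,1):-1/.XO/X.O/X../OX., (3,2):-1/.XO/X.O/X../O.X
[XXO/X.O/X../O..] end (terminal -1, O#2); searched .XO/X.O/X../O.. to 6

X winning at [.XO/X.O/X../O..]: True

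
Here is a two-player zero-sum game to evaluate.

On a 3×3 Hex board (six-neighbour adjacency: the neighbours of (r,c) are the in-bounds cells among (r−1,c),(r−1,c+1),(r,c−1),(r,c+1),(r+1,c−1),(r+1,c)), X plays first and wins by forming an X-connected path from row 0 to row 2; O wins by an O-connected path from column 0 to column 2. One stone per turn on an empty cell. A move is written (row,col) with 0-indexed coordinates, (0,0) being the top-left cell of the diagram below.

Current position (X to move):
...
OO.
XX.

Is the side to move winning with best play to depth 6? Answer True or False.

X winning at [.../OO./XX.]: False

p1 X@[.../OO./XX.]: (0,0)[X../OO./XX.]-1* (0,1)[.X./OO./XX.]-1 (0,2)[..X/OO./XX.]-1 (1,2)[.../OOX/XX.]-1 (2,2)[.../OO./XXX]-1
p2 O@[X../OO./XX.]: (0,1)[XO./OO./XX.]+1* (0,2)[X.O/OO./XX.]+1 (1,2)[X../OOO/XX.]+1 (2,2)[X../OO./XXO]+1
p3 X@[XO./OO./XX.]: (0,2)[XOX/OO./XX.]-1* (1,2)[XO./OOX/XX.]-1 (2,2)[XO./OO./XXX]-1
p4 O@[XOX/OO./XX.]: (1,2)[XOX/OOO/XX.]+1* (2,2)[XOX/OO./XXO]-1
p5 X@[XOX/OOO/XX.] terminal -1; root [.../OO./XX.] d6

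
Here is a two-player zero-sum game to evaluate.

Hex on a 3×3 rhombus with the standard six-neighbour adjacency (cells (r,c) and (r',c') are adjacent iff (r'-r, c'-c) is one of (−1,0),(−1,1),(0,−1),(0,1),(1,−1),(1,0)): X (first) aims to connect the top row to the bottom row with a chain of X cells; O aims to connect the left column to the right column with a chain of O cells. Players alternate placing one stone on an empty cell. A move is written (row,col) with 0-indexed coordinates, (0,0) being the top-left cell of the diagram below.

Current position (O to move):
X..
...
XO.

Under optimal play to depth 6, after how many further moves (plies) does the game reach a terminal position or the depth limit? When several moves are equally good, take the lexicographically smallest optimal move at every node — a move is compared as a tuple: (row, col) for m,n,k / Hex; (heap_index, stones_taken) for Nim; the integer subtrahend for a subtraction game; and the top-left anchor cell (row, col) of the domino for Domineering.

ply 1, O at X../.../XO. | (0,1)=-1→XO./.../XO.*; (0,2)=-1→X.O/.../XO.; (1,0)=-1→X../O../XO.; (1,1)=-1→X../.O./XO.; (1,2)=-1→X../..O/XO.; (2,2)=-1→X../.../XOO
ply 2, X at XO./.../XO. | (0,2)=+1→XOX/.../XO.*; (1,0)=+1→XO./X../XO.; (1,1)=+1→XO./.X./XO.; (1,2)=+1→XO./..X/XO.; (2,2)=+1→XO./.../XOX
ply 3, O at XOX/.../XO. | (1,0)=-1→XOX/O../XO.*; (1,1)=-1→XOX/.O./XO.; (1,2)=-1→XOX/..O/XO.; (2,2)=-1→XOX/.../XOO
ply 4, X at XOX/O../XO. | (1,1)=+1→XOX/OX./XO.*; (1,2)=+1→XOX/O.X/XO.; (2,2)=+1→XOX/O../XOX
ply 5: XOX/OX./XO. is terminal -1 (O); from X../.../XO. depth 6

PV length from [X../.../XO.]: 4 plies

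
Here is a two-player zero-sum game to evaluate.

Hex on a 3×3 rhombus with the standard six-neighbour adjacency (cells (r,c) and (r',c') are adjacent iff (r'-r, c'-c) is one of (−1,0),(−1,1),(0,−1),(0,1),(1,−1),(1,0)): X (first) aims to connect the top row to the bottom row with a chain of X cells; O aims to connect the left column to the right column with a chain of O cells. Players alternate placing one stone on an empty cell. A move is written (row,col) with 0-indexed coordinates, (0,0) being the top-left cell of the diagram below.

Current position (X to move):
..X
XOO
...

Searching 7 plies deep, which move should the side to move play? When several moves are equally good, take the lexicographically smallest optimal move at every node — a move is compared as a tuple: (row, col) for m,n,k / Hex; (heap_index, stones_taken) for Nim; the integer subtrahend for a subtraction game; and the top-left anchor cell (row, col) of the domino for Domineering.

[..X/XOO/...] X move#1: (0,0):-1/X.X/XOO/..., (0,1):-1/.XX/XOO/..., (2,0):+1/..X/XOO/X..*, (2,1):-1/..X/XOO/.X., (2,2):-1/..X/XOO/..X
[..X/XOO/X..] O move#2: (0,0):-1/O.X/XOO/X..*, (0,1):-1/.OX/XOO/X.., (2,1):-1/..X/XOO/XO., (2,2):-1/..X/XOO/X.O
[O.X/XOO/X..] X move#3: (0,1):+1/OXX/XOO/X..*, (2,1):-1/O.X/XOO/XX., (2,2):-1/O.X/XOO/X.X
[OXX/XOO/X..] end (terminal -1, O#4); searched ..X/XOO/... to 7

X's best at [..X/XOO/...]: (2,0)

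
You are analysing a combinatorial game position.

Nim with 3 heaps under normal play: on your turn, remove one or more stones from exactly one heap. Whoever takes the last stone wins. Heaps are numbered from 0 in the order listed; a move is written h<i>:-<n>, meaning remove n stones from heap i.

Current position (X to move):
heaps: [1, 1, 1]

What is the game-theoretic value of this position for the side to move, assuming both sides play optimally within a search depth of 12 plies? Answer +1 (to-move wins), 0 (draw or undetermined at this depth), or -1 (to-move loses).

value((1,1,1), X) = +1

p1 X@[(1,1,1)]: h0:-1[(0,1,1)]+1* h1:-1[(1,0,1)]+1 h2:-1[(1,1,0)]+1
p2 O@[(0,1,1)]: h1:-1[(0,0,1)]-1* h2:-1[(0,1,0)]-1
p3 X@[(0,0,1)]: h2:-1[(0,0,0)]+1*
p4 O@[(0,0,0)] terminal -1; root [(1,1,1)] d12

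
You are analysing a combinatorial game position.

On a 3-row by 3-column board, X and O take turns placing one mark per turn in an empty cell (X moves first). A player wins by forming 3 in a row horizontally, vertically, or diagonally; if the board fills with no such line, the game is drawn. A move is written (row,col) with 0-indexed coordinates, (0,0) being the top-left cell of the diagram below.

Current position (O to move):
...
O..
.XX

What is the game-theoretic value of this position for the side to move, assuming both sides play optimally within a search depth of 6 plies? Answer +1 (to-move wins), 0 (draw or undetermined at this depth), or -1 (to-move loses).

value(.../O../.XX, O) = +1

[.../O../.XX] O move#1: (0,0):-1/O../O../.XX, (0,1):-1/.O./O../.XX, (0,2):-1/..O/O../.XX, (1,1):-1/.../OO./.XX, (1,2):-1/.../O.O/.XX, (2,0):+1/.../O../OXX*
[.../O../OXX] X move#2: (0,0):-1/X../O../OXX*, (0,1):-1/.X./O../OXX, (0,2):-1/..X/O../OXX, (1,1):-1/.../OX./OXX, (1,2):-1/.../O.X/OXX
[X../O../OXX] O move#3: (0,1):-1/XO./O../OXX, (0,2):-1/X.O/O../OXX, (1,1):+1/X../OO./OXX*, (1,2):-1/X../O.O/OXX
[X../OO./OXX] X move#4: (0,1):-1/XX./OO./OXX*, (0,2):-1/X.X/OO./OXX, (1,2):-1/X../OOX/OXX
[XX./OO./OXX] O move#5: (0,2):+1/XXO/OO./OXX*, (1,2):+1/XX./OOO/OXX
[XXO/OO./OXX] end (terminal -1, X#6); searched .../O../.XX to 6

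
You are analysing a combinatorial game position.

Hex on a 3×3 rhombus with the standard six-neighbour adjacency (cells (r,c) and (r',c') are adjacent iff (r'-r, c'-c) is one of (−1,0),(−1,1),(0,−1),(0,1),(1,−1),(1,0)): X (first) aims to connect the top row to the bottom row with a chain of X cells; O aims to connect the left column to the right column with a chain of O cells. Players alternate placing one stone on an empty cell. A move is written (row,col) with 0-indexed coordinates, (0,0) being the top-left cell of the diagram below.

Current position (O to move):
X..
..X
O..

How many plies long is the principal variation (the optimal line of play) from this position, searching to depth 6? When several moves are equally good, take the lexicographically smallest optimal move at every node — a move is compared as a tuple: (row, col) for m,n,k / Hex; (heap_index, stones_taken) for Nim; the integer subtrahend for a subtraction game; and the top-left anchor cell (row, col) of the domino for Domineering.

[X../..X/O..] O move#1: (0,1):-1/XO./..X/O..*, (0,2):-1/X.O/..X/O.., (1,0):-1/X../O.X/O.., (1,1):-1/X../.OX/O.., (2,1):-1/X../..X/OO., (2,2):-1/X../..X/O.O
[XO./..X/O..] X move#2: (0,2):+1/XOX/..X/O..*, (1,0):+1/XO./X.X/O.., (1,1):+1/XO./.XX/O.., (2,1):-1/XO./..X/OX., (2,2):-1/XO./..X/O.X
[XOX/..X/O..] O move#3: (1,0):-1/XOX/O.X/O..*, (1,1):-1/XOX/.OX/O.., (2,1):-1/XOX/..X/OO., (2,2):-1/XOX/..X/O.O
[XOX/O.X/O..] X move#4: (1,1):+1/XOX/OXX/O..*, (2,1):+1/XOX/O.X/OX., (2,2):+1/XOX/O.X/O.X
[XOX/OXX/O..] O move#5: (2,1):-1/XOX/OXX/OO.*, (2,2):-1/XOX/OXX/O.O
[XOX/OXX/OO.] X move#6: (2,2):+1/XOX/OXX/OOX*
[XOX/OXX/OOX] end (terminal -1, O#7); searched X../..X/O.. to 6

PV length from [X../..X/O..]: 6 plies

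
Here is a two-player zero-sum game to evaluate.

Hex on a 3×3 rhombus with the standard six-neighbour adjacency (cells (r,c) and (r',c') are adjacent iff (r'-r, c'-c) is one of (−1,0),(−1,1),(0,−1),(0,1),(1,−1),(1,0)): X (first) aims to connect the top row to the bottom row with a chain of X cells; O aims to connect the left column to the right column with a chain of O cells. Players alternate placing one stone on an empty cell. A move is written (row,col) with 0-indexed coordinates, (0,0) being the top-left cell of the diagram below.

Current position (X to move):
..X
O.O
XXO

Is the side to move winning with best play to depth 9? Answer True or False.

ply 1, X at ..X/O.O/XXO | (0,0)=-1→X.X/O.O/XXO; (0,1)=-1→.XX/O.O/XXO; (1,1)=+1→..X/OXO/XXO*
ply 2: ..X/OXO/XXO is terminal -1 (O); from ..X/O.O/XXO depth 9

X winning at [..X/O.O/XXO]: True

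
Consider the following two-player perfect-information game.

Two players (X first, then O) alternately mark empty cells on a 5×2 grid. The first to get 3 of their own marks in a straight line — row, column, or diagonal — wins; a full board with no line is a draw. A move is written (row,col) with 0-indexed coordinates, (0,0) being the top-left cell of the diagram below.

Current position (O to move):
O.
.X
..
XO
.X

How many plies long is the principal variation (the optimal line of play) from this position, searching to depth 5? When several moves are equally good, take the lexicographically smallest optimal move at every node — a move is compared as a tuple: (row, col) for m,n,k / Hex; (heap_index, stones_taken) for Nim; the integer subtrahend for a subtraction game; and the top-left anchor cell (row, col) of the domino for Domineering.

PV length from [O./.X/../XO/.X]: 5 plies

ply 1, O at O./.X/../XO/.X | (0,1)=-1→OO/.X/../XO/.X; (1,0)=+0→O./OX/../XO/.X*; (2,0)=+0→O./.X/O./XO/.X; (2,1)=-1→O./.X/.O/XO/.X; (4,0)=+0→O./.X/../XO/OX
ply 2, X at O./OX/../XO/.X | (0,1)=-1→OX/OX/../XO/.X; (2,0)=+0→O./OX/X./XO/.X*; (2,1)=-1→O./OX/.X/XO/.X; (4,0)=-1→O./OX/../XO/XX
ply 3, O at O./OX/X./XO/.X | (0,1)=-1→OO/OX/X./XO/.X; (2,1)=-1→O./OX/XO/XO/.X; (4,0)=+0→O./OX/X./XO/OX*
ply 4, X at O./OX/X./XO/OX | (0,1)=+0→OX/OX/X./XO/OX*; (2,1)=+0→O./OX/XX/XO/OX
ply 5, O at OX/OX/X./XO/OX | (2,1)=+0→OX/OX/XO/XO/OX*
ply 6: OX/OX/XO/XO/OX is terminal +0 (X); from O./.X/../XO/.X depth 5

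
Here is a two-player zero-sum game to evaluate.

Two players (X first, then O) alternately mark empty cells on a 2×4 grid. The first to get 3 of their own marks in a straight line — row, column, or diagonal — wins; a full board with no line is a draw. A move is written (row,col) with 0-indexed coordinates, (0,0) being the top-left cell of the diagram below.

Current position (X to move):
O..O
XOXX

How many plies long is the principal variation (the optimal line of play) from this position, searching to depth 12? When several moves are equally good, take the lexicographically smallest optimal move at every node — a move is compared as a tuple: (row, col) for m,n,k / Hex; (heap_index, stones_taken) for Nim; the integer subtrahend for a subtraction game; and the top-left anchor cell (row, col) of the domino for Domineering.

ply 1, X at O..O/XOXX | (0,1)=+0→OX.O/XOXX*; (0,2)=+0→O.XO/XOXX
ply 2, O at OX.O/XOXX | (0,2)=+0→OXOO/XOXX*
ply 3: OXOO/XOXX is terminal +0 (X); from O..O/XOXX depth 12

PV length from [O..O/XOXX]: 2 plies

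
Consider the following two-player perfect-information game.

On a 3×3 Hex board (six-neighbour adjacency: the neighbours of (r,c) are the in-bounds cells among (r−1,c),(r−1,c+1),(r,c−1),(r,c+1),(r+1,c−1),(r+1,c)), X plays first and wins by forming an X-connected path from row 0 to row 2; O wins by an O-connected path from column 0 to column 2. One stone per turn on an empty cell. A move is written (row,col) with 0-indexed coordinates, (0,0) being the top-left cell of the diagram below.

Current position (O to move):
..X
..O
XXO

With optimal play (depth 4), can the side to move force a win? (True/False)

[..X/..O/XXO] O move#1: (0,0):-1/O.X/..O/XXO*, (0,1):-1/.OX/..O/XXO, (1,0):-1/..X/O.O/XXO, (1,1):-1/..X/.OO/XXO
[O.X/..O/XXO] X move#2: (0,1):+1/OXX/..O/XXO*, (1,0):+1/O.X/X.O/XXO, (1,1):+1/O.X/.XO/XXO
[OXX/..O/XXO] O move#3: (1,0):-1/OXX/O.O/XXO*, (1,1):-1/OXX/.OO/XXO
[OXX/O.O/XXO] X move#4: (1,1):+1/OXX/OXO/XXO*
[OXX/OXO/XXO] end (terminal -1, O#5); searched ..X/..O/XXO to 4

O winning at [..X/..O/XXO]: False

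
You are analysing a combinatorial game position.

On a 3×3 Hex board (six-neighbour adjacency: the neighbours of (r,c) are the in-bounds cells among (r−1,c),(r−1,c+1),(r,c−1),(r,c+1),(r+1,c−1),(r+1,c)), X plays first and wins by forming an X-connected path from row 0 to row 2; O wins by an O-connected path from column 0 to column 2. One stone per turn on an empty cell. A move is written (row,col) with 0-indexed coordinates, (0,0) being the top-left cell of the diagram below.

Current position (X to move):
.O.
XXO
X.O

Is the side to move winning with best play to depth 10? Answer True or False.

X winning at [.O./XXO/X.O]: True

[.O./XXO/X.O] X move#1: (0,0):+1/XO./XXO/X.O*, (0,2):+1/.OX/XXO/X.O, (2,1):+1/.O./XXO/XXO
[XO./XXO/X.O] end (terminal -1, O#2); searched .O./XXO/X.O to 10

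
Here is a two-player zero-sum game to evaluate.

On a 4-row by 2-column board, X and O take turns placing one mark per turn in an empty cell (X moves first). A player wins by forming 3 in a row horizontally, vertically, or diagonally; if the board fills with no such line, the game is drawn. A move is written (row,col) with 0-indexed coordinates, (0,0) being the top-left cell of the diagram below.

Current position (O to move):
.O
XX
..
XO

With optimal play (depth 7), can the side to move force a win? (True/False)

[.O/XX/../XO] O move#1: (0,0):-1/OO/XX/../XO, (2,0):+0/.O/XX/O./XO*, (2,1):-1/.O/XX/.O/XO
[.O/XX/O./XO] X move#2: (0,0):+0/XO/XX/O./XO*, (2,1):+0/.O/XX/OX/XO
[XO/XX/O./XO] O move#3: (2,1):+0/XO/XX/OO/XO*
[XO/XX/OO/XO] end (terminal +0, X#4); searched .O/XX/../XO to 7

O winning at [.O/XX/../XO]: False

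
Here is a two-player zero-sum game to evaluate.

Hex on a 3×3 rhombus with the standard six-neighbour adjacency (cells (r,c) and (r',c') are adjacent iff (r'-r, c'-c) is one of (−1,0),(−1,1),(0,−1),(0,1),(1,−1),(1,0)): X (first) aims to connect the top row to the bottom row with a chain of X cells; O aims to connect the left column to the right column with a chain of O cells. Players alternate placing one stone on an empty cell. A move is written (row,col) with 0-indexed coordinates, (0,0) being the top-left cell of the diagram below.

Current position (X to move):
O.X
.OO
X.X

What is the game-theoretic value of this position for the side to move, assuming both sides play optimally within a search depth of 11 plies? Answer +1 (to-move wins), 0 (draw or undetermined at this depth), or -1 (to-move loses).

value(O.X/.OO/X.X, X) = -1

[O.X/.OO/X.X] X move#1: (0,1):-1/OXX/.OO/X.X*, (1,0):-1/O.X/XOO/X.X, (2,1):-1/O.X/.OO/XXX
[OXX/.OO/X.X] O move#2: (1,0):+1/OXX/OOO/X.X*, (2,1):-1/OXX/.OO/XOX
[OXX/OOO/X.X] end (terminal -1, X#3); searched O.X/.OO/X.X to 11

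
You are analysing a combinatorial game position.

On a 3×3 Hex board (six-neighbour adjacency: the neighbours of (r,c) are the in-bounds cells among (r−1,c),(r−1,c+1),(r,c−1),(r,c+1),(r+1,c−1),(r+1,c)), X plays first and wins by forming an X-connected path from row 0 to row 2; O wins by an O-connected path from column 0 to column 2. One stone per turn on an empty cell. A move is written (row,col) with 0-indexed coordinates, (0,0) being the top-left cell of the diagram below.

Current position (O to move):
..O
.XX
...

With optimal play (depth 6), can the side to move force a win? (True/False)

O winning at [..O/.XX/...]: True

[..O/.XX/...] O move#1: (0,0):-1/O.O/.XX/..., (0,1):+1/.OO/.XX/...*, (1,0):-1/..O/OXX/..., (2,0):-1/..O/.XX/O.., (2,1):-1/..O/.XX/.O., (2,2):-1/..O/.XX/..O
[.OO/.XX/...] X move#2: (0,0):-1/XOO/.XX/...*, (1,0):-1/.OO/XXX/..., (2,0):-1/.OO/.XX/X.., (2,1):-1/.OO/.XX/.X., (2,2):-1/.OO/.XX/..X
[XOO/.XX/...] O move#3: (1,0):+1/XOO/OXX/...*, (2,0):-1/XOO/.XX/O.., (2,1):-1/XOO/.XX/.O., (2,2):-1/XOO/.XX/..O
[XOO/OXX/...] end (terminal -1, X#4); searched ..O/.XX/... to 6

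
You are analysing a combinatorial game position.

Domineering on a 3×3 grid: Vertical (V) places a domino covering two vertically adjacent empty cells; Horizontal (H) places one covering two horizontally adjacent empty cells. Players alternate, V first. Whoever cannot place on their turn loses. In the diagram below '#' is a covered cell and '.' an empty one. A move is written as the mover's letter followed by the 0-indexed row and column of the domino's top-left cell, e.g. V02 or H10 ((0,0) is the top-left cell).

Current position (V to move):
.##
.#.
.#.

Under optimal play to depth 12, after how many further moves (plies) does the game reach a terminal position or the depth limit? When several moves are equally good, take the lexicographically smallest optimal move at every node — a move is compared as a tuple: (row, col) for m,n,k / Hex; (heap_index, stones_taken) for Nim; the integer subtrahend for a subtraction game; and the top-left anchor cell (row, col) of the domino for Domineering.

p1 V@[.##/.#./.#.]: V00[###/##./.#.]+1* V10[.##/##./##.]+1 V12[.##/.##/.##]+1
p2 H@[###/##./.#.] terminal -1; root [.##/.#./.#.] d12

PV length from [.##/.#./.#.]: 1 ply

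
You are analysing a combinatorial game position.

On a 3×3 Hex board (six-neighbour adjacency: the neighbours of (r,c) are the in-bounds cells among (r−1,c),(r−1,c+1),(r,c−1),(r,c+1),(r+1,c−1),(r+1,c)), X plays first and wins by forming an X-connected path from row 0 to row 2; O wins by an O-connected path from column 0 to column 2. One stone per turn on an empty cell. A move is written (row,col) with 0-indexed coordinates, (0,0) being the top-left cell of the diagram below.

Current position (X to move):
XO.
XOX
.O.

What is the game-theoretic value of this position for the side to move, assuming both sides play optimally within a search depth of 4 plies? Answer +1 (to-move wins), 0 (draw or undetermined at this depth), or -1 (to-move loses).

value(XO./XOX/.O., X) = +1

[XO./XOX/.O.] X move#1: (0,2):+1/XOX/XOX/.O.*, (2,0):+1/XO./XOX/XO., (2,2):+1/XO./XOX/.OX
[XOX/XOX/.O.] O move#2: (2,0):-1/XOX/XOX/OO.*, (2,2):-1/XOX/XOX/.OO
[XOX/XOX/OO.] X move#3: (2,2):+1/XOX/XOX/OOX*
[XOX/XOX/OOX] end (terminal -1, O#4); searched XO./XOX/.O. to 4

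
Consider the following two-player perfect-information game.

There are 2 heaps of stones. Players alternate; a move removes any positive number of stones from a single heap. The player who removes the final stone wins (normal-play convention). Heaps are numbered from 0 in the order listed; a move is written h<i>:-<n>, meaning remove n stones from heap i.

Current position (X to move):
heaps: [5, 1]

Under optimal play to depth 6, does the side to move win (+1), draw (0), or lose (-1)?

ply 1, X at (5,1) | h0:-1=-1→(4,1); h0:-2=-1→(3,1); h0:-3=-1→(2,1); h0:-4=+1→(1,1)*; h0:-5=-1→(0,1); h1:-1=-1→(5,0)
ply 2, O at (1,1) | h0:-1=-1→(0,1)*; h1:-1=-1→(1,0)
ply 3, X at (0,1) | h1:-1=+1→(0,0)*
ply 4: (0,0) is terminal -1 (O); from (5,1) depth 6

value((5,1), X) = +1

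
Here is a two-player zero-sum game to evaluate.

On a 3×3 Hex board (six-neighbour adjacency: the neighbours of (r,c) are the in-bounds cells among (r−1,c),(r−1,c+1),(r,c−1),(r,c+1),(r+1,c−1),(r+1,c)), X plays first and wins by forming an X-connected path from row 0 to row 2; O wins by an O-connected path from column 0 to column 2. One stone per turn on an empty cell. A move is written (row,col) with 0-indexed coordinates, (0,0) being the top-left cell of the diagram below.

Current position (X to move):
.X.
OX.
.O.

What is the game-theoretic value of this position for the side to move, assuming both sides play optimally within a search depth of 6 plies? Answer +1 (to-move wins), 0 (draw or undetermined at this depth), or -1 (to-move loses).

value(.X./OX./.O., X) = +1

[.X./OX./.O.] X move#1: (0,0):-1/XX./OX./.O., (0,2):-1/.XX/OX./.O., (1,2):+1/.X./OXX/.O.*, (2,0):+1/.X./OX./XO., (2,2):+1/.X./OX./.OX
[.X./OXX/.O.] O move#2: (0,0):-1/OX./OXX/.O.*, (0,2):-1/.XO/OXX/.O., (2,0):-1/.X./OXX/OO., (2,2):-1/.X./OXX/.OO
[OX./OXX/.O.] X move#3: (0,2):+1/OXX/OXX/.O.*, (2,0):+1/OX./OXX/XO., (2,2):+1/OX./OXX/.OX
[OXX/OXX/.O.] O move#4: (2,0):-1/OXX/OXX/OO.*, (2,2):-1/OXX/OXX/.OO
[OXX/OXX/OO.] X move#5: (2,2):+1/OXX/OXX/OOX*
[OXX/OXX/OOX] end (terminal -1, O#6); searched .X./OX./.O. to 6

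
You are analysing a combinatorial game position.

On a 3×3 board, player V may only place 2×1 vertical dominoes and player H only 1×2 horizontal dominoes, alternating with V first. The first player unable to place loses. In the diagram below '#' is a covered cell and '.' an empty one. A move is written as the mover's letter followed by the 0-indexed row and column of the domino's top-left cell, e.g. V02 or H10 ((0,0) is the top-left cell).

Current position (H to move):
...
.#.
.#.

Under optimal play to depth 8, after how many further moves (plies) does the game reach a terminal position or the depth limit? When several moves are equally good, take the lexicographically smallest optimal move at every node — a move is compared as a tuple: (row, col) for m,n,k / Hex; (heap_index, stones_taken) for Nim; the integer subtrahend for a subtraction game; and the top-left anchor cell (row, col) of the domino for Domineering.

PV length from [.../.#./.#.]: 2 plies

p1 H@[.../.#./.#.]: H00[##./.#./.#.]-1* H01[.##/.#./.#.]-1
p2 V@[##./.#./.#.]: V02[###/.##/.#.]+1* V10[##./##./##.]+1 V12[##./.##/.##]+1
p3 H@[###/.##/.#.] terminal -1; root [.../.#./.#.] d8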